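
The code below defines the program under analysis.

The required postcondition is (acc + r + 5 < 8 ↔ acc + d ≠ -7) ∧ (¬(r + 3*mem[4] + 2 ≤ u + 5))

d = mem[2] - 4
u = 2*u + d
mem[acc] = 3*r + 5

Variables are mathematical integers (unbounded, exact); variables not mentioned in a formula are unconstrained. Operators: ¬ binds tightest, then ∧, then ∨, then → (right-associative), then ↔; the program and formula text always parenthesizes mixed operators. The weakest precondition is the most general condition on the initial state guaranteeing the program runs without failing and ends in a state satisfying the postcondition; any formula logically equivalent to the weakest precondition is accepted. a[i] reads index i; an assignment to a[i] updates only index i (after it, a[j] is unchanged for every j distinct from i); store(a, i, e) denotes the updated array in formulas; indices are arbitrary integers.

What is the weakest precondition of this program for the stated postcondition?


Working backward. After the program, the postcondition (acc + r + 5 < 8 ↔ acc + d ≠ -7) ∧ (¬(r + 3*mem[4] + 2 ≤ u + 5)) must hold; in canonical form it is (acc + r < 3 ↔ acc + d ≠ -7) ∧ (¬(3*mem[4] + r ≤ u + 3)).
Before mem[acc] := 3*r + 5: (acc + r < 3 ↔ acc + d ≠ -7) ∧ (¬(3*store(mem, acc, 3*r + 5)[4] + r ≤ u + 3))
Before u := 2*u + d: (acc + r < 3 ↔ acc + d ≠ -7) ∧ (¬(3*store(mem, acc, 3*r + 5)[4] + r ≤ d + 2*u + 3))
Before d := mem[2] - 4: (acc + r < 3 ↔ mem[2] + acc ≠ -3) ∧ (¬(3*store(mem, acc, 3*r + 5)[4] + r ≤ mem[2] + 2*u - 1))
Answer: WP = (acc + r < 3 ↔ mem[2] + acc ≠ -3) ∧ (¬(3*store(mem, acc, 3*r + 5)[4] + r ≤ mem[2] + 2*u - 1))


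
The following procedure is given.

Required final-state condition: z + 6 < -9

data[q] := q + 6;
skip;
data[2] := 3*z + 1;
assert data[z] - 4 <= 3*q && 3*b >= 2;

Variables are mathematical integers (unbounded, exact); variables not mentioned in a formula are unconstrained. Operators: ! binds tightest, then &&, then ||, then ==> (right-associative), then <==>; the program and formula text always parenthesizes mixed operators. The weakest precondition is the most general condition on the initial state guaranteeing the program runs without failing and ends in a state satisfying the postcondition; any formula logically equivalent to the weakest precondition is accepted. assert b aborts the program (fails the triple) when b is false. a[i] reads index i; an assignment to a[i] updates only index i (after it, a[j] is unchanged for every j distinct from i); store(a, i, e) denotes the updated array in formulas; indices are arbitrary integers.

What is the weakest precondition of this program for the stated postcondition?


Working backward. After the program, the postcondition z + 6 < -9 must hold; in canonical form it is z < -15.
Before assert data[z] - 4 <= 3*q && 3*b >= 2: data[z] <= 3*q + 4 && 3*b >= 2 && z < -15
Before data[2] := 3*z + 1: store(data, 2, 3*z + 1)[z] <= 3*q + 4 && 3*b >= 2 && z < -15
Before skip: store(data, 2, 3*z + 1)[z] <= 3*q + 4 && 3*b >= 2 && z < -15
Before data[q] := q + 6: store(store(data, q, q + 6), 2, 3*z + 1)[z] <= 3*q + 4 && 3*b >= 2 && z < -15
Answer: WP = store(store(data, q, q + 6), 2, 3*z + 1)[z] <= 3*q + 4 && 3*b >= 2 && z < -15


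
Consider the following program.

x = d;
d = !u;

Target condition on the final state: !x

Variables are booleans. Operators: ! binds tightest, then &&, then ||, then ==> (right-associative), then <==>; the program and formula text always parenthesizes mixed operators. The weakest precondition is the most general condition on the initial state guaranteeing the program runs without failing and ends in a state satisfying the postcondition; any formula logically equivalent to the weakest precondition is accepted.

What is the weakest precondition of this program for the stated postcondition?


Working backward. After the program, !x must hold.
Before d := !u: !x
Before x := d: !d
Answer: WP = !d


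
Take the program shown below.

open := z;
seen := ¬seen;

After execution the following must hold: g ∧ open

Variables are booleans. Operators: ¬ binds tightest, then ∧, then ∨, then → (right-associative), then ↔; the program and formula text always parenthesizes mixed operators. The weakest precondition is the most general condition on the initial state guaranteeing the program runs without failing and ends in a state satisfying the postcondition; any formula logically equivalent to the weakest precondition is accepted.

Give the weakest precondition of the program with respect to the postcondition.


Working backward. After the program, g ∧ open must hold.
Before seen := ¬seen: g ∧ open
Before open := z: g ∧ z
Answer: WP = g ∧ z


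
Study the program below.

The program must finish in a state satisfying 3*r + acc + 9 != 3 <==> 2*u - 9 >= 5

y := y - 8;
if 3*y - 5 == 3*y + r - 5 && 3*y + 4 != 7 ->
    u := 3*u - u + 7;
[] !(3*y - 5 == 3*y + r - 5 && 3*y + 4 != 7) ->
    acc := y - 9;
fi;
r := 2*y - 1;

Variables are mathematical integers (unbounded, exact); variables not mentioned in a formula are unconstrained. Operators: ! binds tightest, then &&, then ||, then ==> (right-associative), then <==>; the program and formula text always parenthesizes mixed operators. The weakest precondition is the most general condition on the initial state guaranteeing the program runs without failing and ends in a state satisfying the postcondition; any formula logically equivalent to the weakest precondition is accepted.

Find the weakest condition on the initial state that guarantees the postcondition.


Working backward. After the program, the postcondition 3*r + acc + 9 != 3 <==> 2*u - 9 >= 5 must hold; in canonical form it is acc + 3*r != -6 <==> 2*u >= 14.
Before r := 2*y - 1: acc + 6*y != -3 <==> 2*u >= 14
Then branch requires acc + 6*y != -3 <==> 4*u >= 0; else branch requires 7*y != 6 <==> 2*u >= 14.
Before the if: ((r == 0 && 3*y != 3) ==> (acc + 6*y != -3 <==> 4*u >= 0)) && ((!(r == 0 && 3*y != 3)) ==> (7*y != 6 <==> 2*u >= 14))
Before y := y - 8: ((r == 0 && 3*y != 27) ==> (acc + 6*y != 45 <==> 4*u >= 0)) && ((!(r == 0 && 3*y != 27)) ==> (7*y != 62 <==> 2*u >= 14))
Answer: WP = ((r == 0 && 3*y != 27) ==> (acc + 6*y != 45 <==> 4*u >= 0)) && ((!(r == 0 && 3*y != 27)) ==> (7*y != 62 <==> 2*u >= 14))


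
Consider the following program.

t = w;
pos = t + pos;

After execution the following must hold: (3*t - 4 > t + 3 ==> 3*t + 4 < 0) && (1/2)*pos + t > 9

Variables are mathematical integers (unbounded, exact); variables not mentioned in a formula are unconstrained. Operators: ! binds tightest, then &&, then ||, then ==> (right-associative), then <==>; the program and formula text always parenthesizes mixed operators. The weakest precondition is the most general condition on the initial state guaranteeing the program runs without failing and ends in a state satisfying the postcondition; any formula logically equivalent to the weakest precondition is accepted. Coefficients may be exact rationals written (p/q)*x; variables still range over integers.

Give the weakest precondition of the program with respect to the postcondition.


Working backward. After the program, the postcondition (3*t - 4 > t + 3 ==> 3*t + 4 < 0) && (1/2)*pos + t > 9 must hold; in canonical form it is (2*t > 7 ==> 3*t < -4) && (1/2)*pos + t > 9.
Before pos := t + pos: (2*t > 7 ==> 3*t < -4) && (1/2)*pos + (3/2)*t > 9
Before t := w: (2*w > 7 ==> 3*w < -4) && (1/2)*pos + (3/2)*w > 9
Answer: WP = (2*w > 7 ==> 3*w < -4) && (1/2)*pos + (3/2)*w > 9


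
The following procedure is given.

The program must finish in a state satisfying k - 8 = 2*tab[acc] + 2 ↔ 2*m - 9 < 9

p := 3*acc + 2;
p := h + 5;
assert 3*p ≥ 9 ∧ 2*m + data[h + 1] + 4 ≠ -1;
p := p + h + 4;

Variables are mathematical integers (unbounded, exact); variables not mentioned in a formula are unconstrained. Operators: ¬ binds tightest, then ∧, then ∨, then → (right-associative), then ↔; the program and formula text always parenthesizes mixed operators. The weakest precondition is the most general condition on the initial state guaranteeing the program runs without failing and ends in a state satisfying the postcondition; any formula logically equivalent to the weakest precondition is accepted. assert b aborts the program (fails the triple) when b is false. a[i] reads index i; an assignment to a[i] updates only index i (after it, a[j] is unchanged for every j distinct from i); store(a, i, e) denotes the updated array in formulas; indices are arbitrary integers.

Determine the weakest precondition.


Working backward. After the program, the postcondition k - 8 = 2*tab[acc] + 2 ↔ 2*m - 9 < 9 must hold; in canonical form it is k = 2*tab[acc] + 10 ↔ 2*m < 18.
Before p := p + h + 4: k = 2*tab[acc] + 10 ↔ 2*m < 18
Before assert 3*p ≥ 9 ∧ 2*m + data[h + 1] + 4 ≠ -1: 3*p ≥ 9 ∧ data[h + 1] + 2*m ≠ -5 ∧ (k = 2*tab[acc] + 10 ↔ 2*m < 18)
Before p := h + 5: 3*h ≥ -6 ∧ data[h + 1] + 2*m ≠ -5 ∧ (k = 2*tab[acc] + 10 ↔ 2*m < 18)
Before p := 3*acc + 2: 3*h ≥ -6 ∧ data[h + 1] + 2*m ≠ -5 ∧ (k = 2*tab[acc] + 10 ↔ 2*m < 18)
Answer: WP = 3*h ≥ -6 ∧ data[h + 1] + 2*m ≠ -5 ∧ (k = 2*tab[acc] + 10 ↔ 2*m < 18)


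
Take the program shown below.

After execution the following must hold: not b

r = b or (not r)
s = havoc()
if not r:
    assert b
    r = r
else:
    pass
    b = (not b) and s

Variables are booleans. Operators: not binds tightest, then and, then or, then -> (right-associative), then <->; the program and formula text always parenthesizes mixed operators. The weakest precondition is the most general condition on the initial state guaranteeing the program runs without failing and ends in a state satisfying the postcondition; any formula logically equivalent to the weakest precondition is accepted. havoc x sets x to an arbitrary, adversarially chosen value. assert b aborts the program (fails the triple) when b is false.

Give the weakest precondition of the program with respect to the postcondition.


Working backward. After the program, not b must hold.
Then branch requires false; else branch requires not ((not b) and s).
Before the if: r and (r -> (not ((not b) and s)))
Before havoc s: r and (r -> b)
Before r := b or (not r): (b or (not r)) and ((b or (not r)) -> b)
Answer: WP = (b or (not r)) and ((b or (not r)) -> b)


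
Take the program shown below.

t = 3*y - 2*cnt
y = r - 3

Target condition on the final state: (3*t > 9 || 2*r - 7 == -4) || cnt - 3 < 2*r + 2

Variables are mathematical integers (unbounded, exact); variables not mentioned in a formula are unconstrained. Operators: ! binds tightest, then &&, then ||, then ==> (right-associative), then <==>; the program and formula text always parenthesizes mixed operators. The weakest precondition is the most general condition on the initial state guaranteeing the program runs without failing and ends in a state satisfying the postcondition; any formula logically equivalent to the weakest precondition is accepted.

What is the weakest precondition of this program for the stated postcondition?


Working backward. After the program, the postcondition (3*t > 9 || 2*r - 7 == -4) || cnt - 3 < 2*r + 2 must hold; in canonical form it is 3*t > 9 || 2*r == 3 || cnt < 2*r + 5.
Before y := r - 3: 3*t > 9 || 2*r == 3 || cnt < 2*r + 5
Before t := 3*y - 2*cnt: 9*y > 6*cnt + 9 || 2*r == 3 || cnt < 2*r + 5
Answer: WP = 9*y > 6*cnt + 9 || 2*r == 3 || cnt < 2*r + 5


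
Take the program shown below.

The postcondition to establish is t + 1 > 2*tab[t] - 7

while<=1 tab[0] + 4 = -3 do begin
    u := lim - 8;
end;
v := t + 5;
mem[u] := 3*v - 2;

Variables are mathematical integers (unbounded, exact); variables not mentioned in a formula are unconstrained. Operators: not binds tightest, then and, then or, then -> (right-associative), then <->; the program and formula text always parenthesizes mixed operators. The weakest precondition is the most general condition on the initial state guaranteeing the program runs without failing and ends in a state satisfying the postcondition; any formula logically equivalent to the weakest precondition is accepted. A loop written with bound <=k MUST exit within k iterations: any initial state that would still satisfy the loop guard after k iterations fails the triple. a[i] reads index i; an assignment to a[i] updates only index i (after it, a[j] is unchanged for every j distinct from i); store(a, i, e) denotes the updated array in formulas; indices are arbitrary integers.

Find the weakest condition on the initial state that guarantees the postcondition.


Working backward. After the program, the postcondition t + 1 > 2*tab[t] - 7 must hold; in canonical form it is t > 2*tab[t] - 8.
Before mem[u] := 3*v - 2: t > 2*tab[t] - 8
Before v := t + 5: t > 2*tab[t] - 8
Before the loop (bound <=1), unroll the exhaustion recursion (WP_0 = exit-now case; WP_j = one more guarded iteration, up to j = 1):
  WP_0: (not (tab[0] = -7)) and t > 2*tab[t] - 8
  WP_1: (tab[0] = -7 -> ((not (tab[0] = -7)) and t > 2*tab[t] - 8)) and ((not (tab[0] = -7)) -> t > 2*tab[t] - 8)
So before the loop: (tab[0] = -7 -> ((not (tab[0] = -7)) and t > 2*tab[t] - 8)) and ((not (tab[0] = -7)) -> t > 2*tab[t] - 8)
Answer: WP = (tab[0] = -7 -> ((not (tab[0] = -7)) and t > 2*tab[t] - 8)) and ((not (tab[0] = -7)) -> t > 2*tab[t] - 8)


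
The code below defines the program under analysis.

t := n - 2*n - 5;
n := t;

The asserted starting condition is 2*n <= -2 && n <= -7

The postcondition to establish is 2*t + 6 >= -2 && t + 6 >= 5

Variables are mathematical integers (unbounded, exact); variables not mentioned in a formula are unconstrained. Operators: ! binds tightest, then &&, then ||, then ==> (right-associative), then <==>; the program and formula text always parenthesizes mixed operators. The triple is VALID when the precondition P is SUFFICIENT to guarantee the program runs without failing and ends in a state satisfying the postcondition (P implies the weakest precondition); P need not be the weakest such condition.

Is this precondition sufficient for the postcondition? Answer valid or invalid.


Working backward. After the program, the postcondition 2*t + 6 >= -2 && t + 6 >= 5 must hold; in canonical form it is 2*t >= -8 && t >= -1.
Before n := t: 2*t >= -8 && t >= -1
Before t := n - 2*n - 5: 2*n <= -2 && n <= -4
The weakest precondition is 2*n <= -2 && n <= -4.
Check whether 2*n <= -2 && n <= -7 implies it.
Every state satisfying the precondition satisfies the weakest precondition: the implication holds.
Answer: valid


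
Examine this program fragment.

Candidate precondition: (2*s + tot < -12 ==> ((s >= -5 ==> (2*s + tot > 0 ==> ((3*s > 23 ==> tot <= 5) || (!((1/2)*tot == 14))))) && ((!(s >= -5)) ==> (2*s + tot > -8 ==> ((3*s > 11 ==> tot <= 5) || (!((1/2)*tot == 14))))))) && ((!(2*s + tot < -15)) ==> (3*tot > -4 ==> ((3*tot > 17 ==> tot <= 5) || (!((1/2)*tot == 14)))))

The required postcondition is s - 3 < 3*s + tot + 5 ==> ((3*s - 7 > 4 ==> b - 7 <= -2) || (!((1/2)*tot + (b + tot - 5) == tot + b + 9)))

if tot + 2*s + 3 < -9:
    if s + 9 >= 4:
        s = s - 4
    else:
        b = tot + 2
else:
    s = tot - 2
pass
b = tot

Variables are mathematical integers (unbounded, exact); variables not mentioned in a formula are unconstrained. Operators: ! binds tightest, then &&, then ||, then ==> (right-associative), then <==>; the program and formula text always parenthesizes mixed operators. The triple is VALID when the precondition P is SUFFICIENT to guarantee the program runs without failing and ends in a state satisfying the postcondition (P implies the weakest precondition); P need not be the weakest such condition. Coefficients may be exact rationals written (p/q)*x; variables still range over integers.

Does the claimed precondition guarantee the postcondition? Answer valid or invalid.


Working backward. After the program, the postcondition s - 3 < 3*s + tot + 5 ==> ((3*s - 7 > 4 ==> b - 7 <= -2) || (!((1/2)*tot + (b + tot - 5) == tot + b + 9))) must hold; in canonical form it is 2*s + tot > -8 ==> ((3*s > 11 ==> b <= 5) || (!((1/2)*tot == 14))).
Before b := tot: 2*s + tot > -8 ==> ((3*s > 11 ==> tot <= 5) || (!((1/2)*tot == 14)))
Before skip: 2*s + tot > -8 ==> ((3*s > 11 ==> tot <= 5) || (!((1/2)*tot == 14)))
Then branch requires (s >= -5 ==> (2*s + tot > 0 ==> ((3*s > 23 ==> tot <= 5) || (!((1/2)*tot == 14))))) && ((!(s >= -5)) ==> (2*s + tot > -8 ==> ((3*s > 11 ==> tot <= 5) || (!((1/2)*tot == 14))))); else branch requires 3*tot > -4 ==> ((3*tot > 17 ==> tot <= 5) || (!((1/2)*tot == 14))).
Before the if: (2*s + tot < -12 ==> ((s >= -5 ==> (2*s + tot > 0 ==> ((3*s > 23 ==> tot <= 5) || (!((1/2)*tot == 14))))) && ((!(s >= -5)) ==> (2*s + tot > -8 ==> ((3*s > 11 ==> tot <= 5) || (!((1/2)*tot == 14))))))) && ((!(2*s + tot < -12)) ==> (3*tot > -4 ==> ((3*tot > 17 ==> tot <= 5) || (!((1/2)*tot == 14)))))
The weakest precondition is (2*s + tot < -12 ==> ((s >= -5 ==> (2*s + tot > 0 ==> ((3*s > 23 ==> tot <= 5) || (!((1/2)*tot == 14))))) && ((!(s >= -5)) ==> (2*s + tot > -8 ==> ((3*s > 11 ==> tot <= 5) || (!((1/2)*tot == 14))))))) && ((!(2*s + tot < -12)) ==> (3*tot > -4 ==> ((3*tot > 17 ==> tot <= 5) || (!((1/2)*tot == 14))))).
Check whether (2*s + tot < -12 ==> ((s >= -5 ==> (2*s + tot > 0 ==> ((3*s > 23 ==> tot <= 5) || (!((1/2)*tot == 14))))) && ((!(s >= -5)) ==> (2*s + tot > -8 ==> ((3*s > 11 ==> tot <= 5) || (!((1/2)*tot == 14))))))) && ((!(2*s + tot < -15)) ==> (3*tot > -4 ==> ((3*tot > 17 ==> tot <= 5) || (!((1/2)*tot == 14))))) implies it.
Every state satisfying the precondition satisfies the weakest precondition: the implication holds.
Answer: valid


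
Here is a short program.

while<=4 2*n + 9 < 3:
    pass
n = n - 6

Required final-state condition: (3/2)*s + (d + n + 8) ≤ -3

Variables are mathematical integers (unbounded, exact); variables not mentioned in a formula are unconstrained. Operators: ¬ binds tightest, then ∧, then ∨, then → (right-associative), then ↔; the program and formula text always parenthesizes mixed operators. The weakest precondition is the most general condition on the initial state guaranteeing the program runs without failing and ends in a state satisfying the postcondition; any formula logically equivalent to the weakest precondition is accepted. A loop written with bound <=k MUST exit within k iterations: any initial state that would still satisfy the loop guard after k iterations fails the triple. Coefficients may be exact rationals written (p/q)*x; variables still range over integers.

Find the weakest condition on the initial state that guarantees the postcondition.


Working backward. After the program, the postcondition (3/2)*s + (d + n + 8) ≤ -3 must hold; in canonical form it is d + n + (3/2)*s ≤ -11.
Before n := n - 6: d + n + (3/2)*s ≤ -5
Before the loop (bound <=4), unroll the exhaustion recursion (WP_0 = exit-now case; WP_j = one more guarded iteration, up to j = 4):
  WP_0: (¬(2*n < -6)) ∧ d + n + (3/2)*s ≤ -5
  WP_1: (2*n < -6 → ((¬(2*n < -6)) ∧ d + n + (3/2)*s ≤ -5)) ∧ ((¬(2*n < -6)) → d + n + (3/2)*s ≤ -5)
  WP_2: (2*n < -6 → ((2*n < -6 → ((¬(2*n < -6)) ∧ d + n + (3/2)*s ≤ -5)) ∧ ((¬(2*n < -6)) → d + n + (3/2)*s ≤ -5))) ∧ ((¬(2*n < -6)) → d + n + (3/2)*s ≤ -5)
  WP_3: (2*n < -6 → ((2*n < -6 → ((2*n < -6 → ((¬(2*n < -6)) ∧ d + n + (3/2)*s ≤ -5)) ∧ ((¬(2*n < -6)) → d + n + (3/2)*s ≤ -5))) ∧ ((¬(2*n < -6)) → d + n + (3/2)*s ≤ -5))) ∧ ((¬(2*n < -6)) → d + n + (3/2)*s ≤ -5)
  WP_4: (2*n < -6 → ((2*n < -6 → ((2*n < -6 → ((2*n < -6 → ((¬(2*n < -6)) ∧ d + n + (3/2)*s ≤ -5)) ∧ ((¬(2*n < -6)) → d + n + (3/2)*s ≤ -5))) ∧ ((¬(2*n < -6)) → d + n + (3/2)*s ≤ -5))) ∧ ((¬(2*n < -6)) → d + n + (3/2)*s ≤ -5))) ∧ ((¬(2*n < -6)) → d + n + (3/2)*s ≤ -5)
So before the loop: (2*n < -6 → ((2*n < -6 → ((2*n < -6 → ((2*n < -6 → ((¬(2*n < -6)) ∧ d + n + (3/2)*s ≤ -5)) ∧ ((¬(2*n < -6)) → d + n + (3/2)*s ≤ -5))) ∧ ((¬(2*n < -6)) → d + n + (3/2)*s ≤ -5))) ∧ ((¬(2*n < -6)) → d + n + (3/2)*s ≤ -5))) ∧ ((¬(2*n < -6)) → d + n + (3/2)*s ≤ -5)
Answer: WP = (2*n < -6 → ((2*n < -6 → ((2*n < -6 → ((2*n < -6 → ((¬(2*n < -6)) ∧ d + n + (3/2)*s ≤ -5)) ∧ ((¬(2*n < -6)) → d + n + (3/2)*s ≤ -5))) ∧ ((¬(2*n < -6)) → d + n + (3/2)*s ≤ -5))) ∧ ((¬(2*n < -6)) → d + n + (3/2)*s ≤ -5))) ∧ ((¬(2*n < -6)) → d + n + (3/2)*s ≤ -5)


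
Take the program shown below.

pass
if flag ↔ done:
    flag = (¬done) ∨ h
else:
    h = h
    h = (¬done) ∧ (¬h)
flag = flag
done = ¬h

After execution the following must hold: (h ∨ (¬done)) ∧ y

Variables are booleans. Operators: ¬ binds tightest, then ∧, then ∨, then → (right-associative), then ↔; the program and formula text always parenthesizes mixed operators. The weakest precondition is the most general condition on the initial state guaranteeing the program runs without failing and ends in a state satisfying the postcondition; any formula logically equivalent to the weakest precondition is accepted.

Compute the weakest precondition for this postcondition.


Working backward. After the program, (h ∨ (¬done)) ∧ y must hold.
Before done := ¬h: h ∧ y
Before flag := flag: h ∧ y
Then branch requires h ∧ y; else branch requires (¬done) ∧ (¬h) ∧ y.
Before the if: ((flag ↔ done) → (h ∧ y)) ∧ ((¬(flag ↔ done)) → ((¬done) ∧ (¬h) ∧ y))
Before skip: ((flag ↔ done) → (h ∧ y)) ∧ ((¬(flag ↔ done)) → ((¬done) ∧ (¬h) ∧ y))
Answer: WP = ((flag ↔ done) → (h ∧ y)) ∧ ((¬(flag ↔ done)) → ((¬done) ∧ (¬h) ∧ y))


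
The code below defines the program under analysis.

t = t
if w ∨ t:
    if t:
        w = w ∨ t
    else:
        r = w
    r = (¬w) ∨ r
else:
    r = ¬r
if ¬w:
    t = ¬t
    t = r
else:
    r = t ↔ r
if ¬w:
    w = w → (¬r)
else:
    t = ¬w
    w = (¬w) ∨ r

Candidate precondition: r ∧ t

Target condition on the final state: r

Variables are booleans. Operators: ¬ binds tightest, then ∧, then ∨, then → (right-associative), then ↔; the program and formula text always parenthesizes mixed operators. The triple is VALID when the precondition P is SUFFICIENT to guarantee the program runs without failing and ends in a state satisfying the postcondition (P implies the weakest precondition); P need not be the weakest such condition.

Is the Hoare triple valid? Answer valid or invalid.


Working backward. After the program, r must hold.
Then branch requires r; else branch requires r.
Before the if: ((¬w) → r) ∧ (w → r)
Then branch requires ((¬w) → r) ∧ (w → r); else branch requires ((¬w) → (t ↔ r)) ∧ (w → (t ↔ r)).
Before the if: ((¬w) → (((¬w) → r) ∧ (w → r))) ∧ (w → (((¬w) → (t ↔ r)) ∧ (w → (t ↔ r))))
Then branch requires (t → (((¬(w ∨ t)) → (((¬(w ∨ t)) → ((¬(w ∨ t)) ∨ r)) ∧ ((w ∨ t) → ((¬(w ∨ t)) ∨ r)))) ∧ ((w ∨ t) → (((¬(w ∨ t)) → (t ↔ ((¬(w ∨ t)) ∨ r))) ∧ ((w ∨ t) → (t ↔ ((¬(w ∨ t)) ∨ r))))))) ∧ ((¬t) → (w → (((¬w) → t) ∧ (w → t)))); else branch requires ((¬w) → (((¬w) → (¬r)) ∧ (w → (¬r)))) ∧ (w → (((¬w) → (t ↔ (¬r))) ∧ (w → (t ↔ (¬r))))).
Before the if: ((w ∨ t) → ((t → (((¬(w ∨ t)) → (((¬(w ∨ t)) → ((¬(w ∨ t)) ∨ r)) ∧ ((w ∨ t) → ((¬(w ∨ t)) ∨ r)))) ∧ ((w ∨ t) → (((¬(w ∨ t)) → (t ↔ ((¬(w ∨ t)) ∨ r))) ∧ ((w ∨ t) → (t ↔ ((¬(w ∨ t)) ∨ r))))))) ∧ ((¬t) → (w → (((¬w) → t) ∧ (w → t)))))) ∧ ((¬(w ∨ t)) → (((¬w) → (((¬w) → (¬r)) ∧ (w → (¬r)))) ∧ (w → (((¬w) → (t ↔ (¬r))) ∧ (w → (t ↔ (¬r)))))))
Before t := t: ((w ∨ t) → ((t → (((¬(w ∨ t)) → (((¬(w ∨ t)) → ((¬(w ∨ t)) ∨ r)) ∧ ((w ∨ t) → ((¬(w ∨ t)) ∨ r)))) ∧ ((w ∨ t) → (((¬(w ∨ t)) → (t ↔ ((¬(w ∨ t)) ∨ r))) ∧ ((w ∨ t) → (t ↔ ((¬(w ∨ t)) ∨ r))))))) ∧ ((¬t) → (w → (((¬w) → t) ∧ (w → t)))))) ∧ ((¬(w ∨ t)) → (((¬w) → (((¬w) → (¬r)) ∧ (w → (¬r)))) ∧ (w → (((¬w) → (t ↔ (¬r))) ∧ (w → (t ↔ (¬r)))))))
The weakest precondition is ((w ∨ t) → ((t → (((¬(w ∨ t)) → (((¬(w ∨ t)) → ((¬(w ∨ t)) ∨ r)) ∧ ((w ∨ t) → ((¬(w ∨ t)) ∨ r)))) ∧ ((w ∨ t) → (((¬(w ∨ t)) → (t ↔ ((¬(w ∨ t)) ∨ r))) ∧ ((w ∨ t) → (t ↔ ((¬(w ∨ t)) ∨ r))))))) ∧ ((¬t) → (w → (((¬w) → t) ∧ (w → t)))))) ∧ ((¬(w ∨ t)) → (((¬w) → (((¬w) → (¬r)) ∧ (w → (¬r)))) ∧ (w → (((¬w) → (t ↔ (¬r))) ∧ (w → (t ↔ (¬r))))))).
Check whether r ∧ t implies it.
Every state satisfying the precondition satisfies the weakest precondition: the implication holds.
Answer: valid


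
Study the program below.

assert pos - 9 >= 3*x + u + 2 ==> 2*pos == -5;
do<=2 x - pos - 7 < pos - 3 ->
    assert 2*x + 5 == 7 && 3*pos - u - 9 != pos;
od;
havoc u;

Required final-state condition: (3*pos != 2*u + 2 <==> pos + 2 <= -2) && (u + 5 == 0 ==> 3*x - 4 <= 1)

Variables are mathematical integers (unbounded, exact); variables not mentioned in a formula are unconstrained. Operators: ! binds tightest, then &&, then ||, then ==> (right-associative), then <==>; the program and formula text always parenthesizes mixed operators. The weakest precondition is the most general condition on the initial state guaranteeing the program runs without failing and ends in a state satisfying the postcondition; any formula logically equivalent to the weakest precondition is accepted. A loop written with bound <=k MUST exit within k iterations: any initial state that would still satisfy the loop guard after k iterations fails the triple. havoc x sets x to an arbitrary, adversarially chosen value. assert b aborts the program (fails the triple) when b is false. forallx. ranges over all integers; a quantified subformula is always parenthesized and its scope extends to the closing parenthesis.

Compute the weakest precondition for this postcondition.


Working backward. After the program, the postcondition (3*pos != 2*u + 2 <==> pos + 2 <= -2) && (u + 5 == 0 ==> 3*x - 4 <= 1) must hold; in canonical form it is (3*pos != 2*u + 2 <==> pos <= -4) && (u == -5 ==> 3*x <= 5).
Before havoc u: forall u_1. ((3*pos != 2*u_1 + 2 <==> pos <= -4) && (u_1 == -5 ==> 3*x <= 5))
Before the loop (bound <=2), unroll the exhaustion recursion (WP_0 = exit-now case; WP_j = one more guarded iteration, up to j = 2):
  WP_0: (!(x < 2*pos + 4)) && (forall u_1. ((3*pos != 2*u_1 + 2 <==> pos <= -4) && (u_1 == -5 ==> 3*x <= 5)))
  WP_1: (x < 2*pos + 4 ==> (2*x == 2 && 2*pos != u + 9 && (!(x < 2*pos + 4)) && (forall u_1. ((3*pos != 2*u_1 + 2 <==> pos <= -4) && (u_1 == -5 ==> 3*x <= 5))))) && ((!(x < 2*pos + 4)) ==> (forall u_1. ((3*pos != 2*u_1 + 2 <==> pos <= -4) && (u_1 == -5 ==> 3*x <= 5))))
  WP_2: (x < 2*pos + 4 ==> (2*x == 2 && 2*pos != u + 9 && (x < 2*pos + 4 ==> (2*x == 2 && 2*pos != u + 9 && (!(x < 2*pos + 4)) && (forall u_1. ((3*pos != 2*u_1 + 2 <==> pos <= -4) && (u_1 == -5 ==> 3*x <= 5))))) && ((!(x < 2*pos + 4)) ==> (forall u_1. ((3*pos != 2*u_1 + 2 <==> pos <= -4) && (u_1 == -5 ==> 3*x <= 5)))))) && ((!(x < 2*pos + 4)) ==> (forall u_1. ((3*pos != 2*u_1 + 2 <==> pos <= -4) && (u_1 == -5 ==> 3*x <= 5))))
So before the loop: (x < 2*pos + 4 ==> (2*x == 2 && 2*pos != u + 9 && (x < 2*pos + 4 ==> (2*x == 2 && 2*pos != u + 9 && (!(x < 2*pos + 4)) && (forall u_1. ((3*pos != 2*u_1 + 2 <==> pos <= -4) && (u_1 == -5 ==> 3*x <= 5))))) && ((!(x < 2*pos + 4)) ==> (forall u_1. ((3*pos != 2*u_1 + 2 <==> pos <= -4) && (u_1 == -5 ==> 3*x <= 5)))))) && ((!(x < 2*pos + 4)) ==> (forall u_1. ((3*pos != 2*u_1 + 2 <==> pos <= -4) && (u_1 == -5 ==> 3*x <= 5))))
Before assert pos - 9 >= 3*x + u + 2 ==> 2*pos == -5: (pos >= u + 3*x + 11 ==> 2*pos == -5) && (x < 2*pos + 4 ==> (2*x == 2 && 2*pos != u + 9 && (x < 2*pos + 4 ==> (2*x == 2 && 2*pos != u + 9 && (!(x < 2*pos + 4)) && (forall u_1. ((3*pos != 2*u_1 + 2 <==> pos <= -4) && (u_1 == -5 ==> 3*x <= 5))))) && ((!(x < 2*pos + 4)) ==> (forall u_1. ((3*pos != 2*u_1 + 2 <==> pos <= -4) && (u_1 == -5 ==> 3*x <= 5)))))) && ((!(x < 2*pos + 4)) ==> (forall u_1. ((3*pos != 2*u_1 + 2 <==> pos <= -4) && (u_1 == -5 ==> 3*x <= 5))))
Answer: WP = (pos >= u + 3*x + 11 ==> 2*pos == -5) && (x < 2*pos + 4 ==> (2*x == 2 && 2*pos != u + 9 && (x < 2*pos + 4 ==> (2*x == 2 && 2*pos != u + 9 && (!(x < 2*pos + 4)) && (forall u_1. ((3*pos != 2*u_1 + 2 <==> pos <= -4) && (u_1 == -5 ==> 3*x <= 5))))) && ((!(x < 2*pos + 4)) ==> (forall u_1. ((3*pos != 2*u_1 + 2 <==> pos <= -4) && (u_1 == -5 ==> 3*x <= 5)))))) && ((!(x < 2*pos + 4)) ==> (forall u_1. ((3*pos != 2*u_1 + 2 <==> pos <= -4) && (u_1 == -5 ==> 3*x <= 5))))


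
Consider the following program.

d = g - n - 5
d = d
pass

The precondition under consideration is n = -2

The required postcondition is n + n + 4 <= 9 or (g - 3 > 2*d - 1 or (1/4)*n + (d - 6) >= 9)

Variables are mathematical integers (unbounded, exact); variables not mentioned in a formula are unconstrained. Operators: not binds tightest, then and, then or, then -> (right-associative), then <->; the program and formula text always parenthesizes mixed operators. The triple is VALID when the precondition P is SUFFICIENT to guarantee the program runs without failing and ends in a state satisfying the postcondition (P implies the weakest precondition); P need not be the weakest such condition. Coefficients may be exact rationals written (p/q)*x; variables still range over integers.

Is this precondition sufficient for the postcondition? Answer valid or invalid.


Working backward. After the program, the postcondition n + n + 4 <= 9 or (g - 3 > 2*d - 1 or (1/4)*n + (d - 6) >= 9) must hold; in canonical form it is 2*n <= 5 or g > 2*d + 2 or d + (1/4)*n >= 15.
Before skip: 2*n <= 5 or g > 2*d + 2 or d + (1/4)*n >= 15
Before d := d: 2*n <= 5 or g > 2*d + 2 or d + (1/4)*n >= 15
Before d := g - n - 5: 2*n <= 5 or 2*n > g - 8 or g >= (3/4)*n + 20
The weakest precondition is 2*n <= 5 or 2*n > g - 8 or g >= (3/4)*n + 20.
Check whether n = -2 implies it.
Every state satisfying the precondition satisfies the weakest precondition: the implication holds.
Answer: valid


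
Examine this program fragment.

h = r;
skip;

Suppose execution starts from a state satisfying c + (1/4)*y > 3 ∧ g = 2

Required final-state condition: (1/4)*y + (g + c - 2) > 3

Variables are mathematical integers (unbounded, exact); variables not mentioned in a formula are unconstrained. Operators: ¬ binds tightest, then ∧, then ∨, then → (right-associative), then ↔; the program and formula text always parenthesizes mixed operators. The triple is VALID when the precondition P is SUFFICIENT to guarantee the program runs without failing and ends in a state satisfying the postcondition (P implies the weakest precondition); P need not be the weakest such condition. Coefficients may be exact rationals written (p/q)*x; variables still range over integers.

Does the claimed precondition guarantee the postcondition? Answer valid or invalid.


Working backward. After the program, the postcondition (1/4)*y + (g + c - 2) > 3 must hold; in canonical form it is c + g + (1/4)*y > 5.
Before skip: c + g + (1/4)*y > 5
Before h := r: c + g + (1/4)*y > 5
The weakest precondition is c + g + (1/4)*y > 5.
Check whether c + (1/4)*y > 3 ∧ g = 2 implies it.
Every state satisfying the precondition satisfies the weakest precondition: the implication holds.
Answer: valid


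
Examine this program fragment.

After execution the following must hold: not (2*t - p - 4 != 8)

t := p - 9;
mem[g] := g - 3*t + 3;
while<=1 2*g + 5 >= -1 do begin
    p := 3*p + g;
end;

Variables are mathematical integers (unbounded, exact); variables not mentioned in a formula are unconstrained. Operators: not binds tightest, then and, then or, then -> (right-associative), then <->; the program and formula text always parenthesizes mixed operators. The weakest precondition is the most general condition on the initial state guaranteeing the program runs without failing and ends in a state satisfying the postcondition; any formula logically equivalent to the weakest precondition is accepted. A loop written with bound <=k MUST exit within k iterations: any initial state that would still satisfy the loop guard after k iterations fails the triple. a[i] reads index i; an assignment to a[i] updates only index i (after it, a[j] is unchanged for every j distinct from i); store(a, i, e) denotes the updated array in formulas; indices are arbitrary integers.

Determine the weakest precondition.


Working backward. After the program, the postcondition not (2*t - p - 4 != 8) must hold; in canonical form it is not (2*t != p + 12).
Before the loop (bound <=1), unroll the exhaustion recursion (WP_0 = exit-now case; WP_j = one more guarded iteration, up to j = 1):
  WP_0: (not (2*g >= -6)) and (not (2*t != p + 12))
  WP_1: (2*g >= -6 -> ((not (2*g >= -6)) and (not (2*t != g + 3*p + 12)))) and ((not (2*g >= -6)) -> (not (2*t != p + 12)))
So before the loop: (2*g >= -6 -> ((not (2*g >= -6)) and (not (2*t != g + 3*p + 12)))) and ((not (2*g >= -6)) -> (not (2*t != p + 12)))
Before mem[g] := g - 3*t + 3: (2*g >= -6 -> ((not (2*g >= -6)) and (not (2*t != g + 3*p + 12)))) and ((not (2*g >= -6)) -> (not (2*t != p + 12)))
Before t := p - 9: (2*g >= -6 -> ((not (2*g >= -6)) and (not (g + p != -30)))) and ((not (2*g >= -6)) -> (not (p != 30)))
Answer: WP = (2*g >= -6 -> ((not (2*g >= -6)) and (not (g + p != -30)))) and ((not (2*g >= -6)) -> (not (p != 30)))


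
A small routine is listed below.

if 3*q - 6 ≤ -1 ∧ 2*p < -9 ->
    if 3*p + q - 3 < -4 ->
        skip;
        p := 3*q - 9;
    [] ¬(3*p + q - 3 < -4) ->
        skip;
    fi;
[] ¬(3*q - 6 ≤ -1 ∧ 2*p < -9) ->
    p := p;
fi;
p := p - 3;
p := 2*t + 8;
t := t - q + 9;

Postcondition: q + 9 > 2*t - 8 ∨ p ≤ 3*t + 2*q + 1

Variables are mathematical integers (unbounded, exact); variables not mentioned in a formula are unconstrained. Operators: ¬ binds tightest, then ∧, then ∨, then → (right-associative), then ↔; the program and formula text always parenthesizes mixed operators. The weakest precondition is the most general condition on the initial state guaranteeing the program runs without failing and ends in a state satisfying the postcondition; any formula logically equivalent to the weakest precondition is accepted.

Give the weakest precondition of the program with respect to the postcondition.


Working backward. After the program, the postcondition q + 9 > 2*t - 8 ∨ p ≤ 3*t + 2*q + 1 must hold; in canonical form it is q > 2*t - 17 ∨ p ≤ 2*q + 3*t + 1.
Before t := t - q + 9: 3*q > 2*t + 1 ∨ p + q ≤ 3*t + 28
Before p := 2*t + 8: 3*q > 2*t + 1 ∨ q ≤ t + 20
Before p := p - 3: 3*q > 2*t + 1 ∨ q ≤ t + 20
Then branch requires (3*p + q < -1 → (3*q > 2*t + 1 ∨ q ≤ t + 20)) ∧ ((¬(3*p + q < -1)) → (3*q > 2*t + 1 ∨ q ≤ t + 20)); else branch requires 3*q > 2*t + 1 ∨ q ≤ t + 20.
Before the if: ((3*q ≤ 5 ∧ 2*p < -9) → ((3*p + q < -1 → (3*q > 2*t + 1 ∨ q ≤ t + 20)) ∧ ((¬(3*p + q < -1)) → (3*q > 2*t + 1 ∨ q ≤ t + 20)))) ∧ ((¬(3*q ≤ 5 ∧ 2*p < -9)) → (3*q > 2*t + 1 ∨ q ≤ t + 20))
Answer: WP = ((3*q ≤ 5 ∧ 2*p < -9) → ((3*p + q < -1 → (3*q > 2*t + 1 ∨ q ≤ t + 20)) ∧ ((¬(3*p + q < -1)) → (3*q > 2*t + 1 ∨ q ≤ t + 20)))) ∧ ((¬(3*q ≤ 5 ∧ 2*p < -9)) → (3*q > 2*t + 1 ∨ q ≤ t + 20))


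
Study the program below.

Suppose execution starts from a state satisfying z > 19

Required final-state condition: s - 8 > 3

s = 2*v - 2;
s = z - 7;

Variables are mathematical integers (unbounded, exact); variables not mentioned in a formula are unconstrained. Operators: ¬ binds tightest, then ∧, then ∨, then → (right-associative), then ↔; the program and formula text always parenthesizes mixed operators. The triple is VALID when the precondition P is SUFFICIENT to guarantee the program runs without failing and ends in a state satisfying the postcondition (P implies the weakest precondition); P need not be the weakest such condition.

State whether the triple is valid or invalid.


Working backward. After the program, the postcondition s - 8 > 3 must hold; in canonical form it is s > 11.
Before s := z - 7: z > 18
Before s := 2*v - 2: z > 18
The weakest precondition is z > 18.
Check whether z > 19 implies it.
Every state satisfying the precondition satisfies the weakest precondition: the implication holds.
Answer: valid


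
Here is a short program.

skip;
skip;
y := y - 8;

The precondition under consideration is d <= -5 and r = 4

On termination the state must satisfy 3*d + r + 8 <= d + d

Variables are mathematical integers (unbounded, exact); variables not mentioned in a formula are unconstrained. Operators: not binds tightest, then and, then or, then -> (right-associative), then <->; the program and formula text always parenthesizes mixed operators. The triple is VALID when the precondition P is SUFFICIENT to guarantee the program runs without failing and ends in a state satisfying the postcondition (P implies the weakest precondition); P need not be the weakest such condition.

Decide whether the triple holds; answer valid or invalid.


Working backward. After the program, the postcondition 3*d + r + 8 <= d + d must hold; in canonical form it is d + r <= -8.
Before y := y - 8: d + r <= -8
Before skip: d + r <= -8
Before skip: d + r <= -8
The weakest precondition is d + r <= -8.
Check whether d <= -5 and r = 4 implies it.
Countermodel: at the initial state d = -11, r = 4, the precondition holds but the weakest precondition fails.
Answer: invalid


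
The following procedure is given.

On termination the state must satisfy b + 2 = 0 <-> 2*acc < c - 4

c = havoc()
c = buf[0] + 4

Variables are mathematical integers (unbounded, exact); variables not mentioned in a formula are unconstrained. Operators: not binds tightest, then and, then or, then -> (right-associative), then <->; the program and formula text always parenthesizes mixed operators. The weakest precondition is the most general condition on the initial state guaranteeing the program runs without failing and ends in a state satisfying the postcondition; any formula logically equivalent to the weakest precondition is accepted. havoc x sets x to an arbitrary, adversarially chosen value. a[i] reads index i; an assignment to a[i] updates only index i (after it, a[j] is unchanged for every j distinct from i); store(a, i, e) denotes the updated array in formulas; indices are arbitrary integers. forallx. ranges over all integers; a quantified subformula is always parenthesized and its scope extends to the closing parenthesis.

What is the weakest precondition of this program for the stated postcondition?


Working backward. After the program, the postcondition b + 2 = 0 <-> 2*acc < c - 4 must hold; in canonical form it is b = -2 <-> 2*acc < c - 4.
Before c := buf[0] + 4: b = -2 <-> 2*acc < buf[0]
Before havoc c: b = -2 <-> 2*acc < buf[0]
Answer: WP = b = -2 <-> 2*acc < buf[0]


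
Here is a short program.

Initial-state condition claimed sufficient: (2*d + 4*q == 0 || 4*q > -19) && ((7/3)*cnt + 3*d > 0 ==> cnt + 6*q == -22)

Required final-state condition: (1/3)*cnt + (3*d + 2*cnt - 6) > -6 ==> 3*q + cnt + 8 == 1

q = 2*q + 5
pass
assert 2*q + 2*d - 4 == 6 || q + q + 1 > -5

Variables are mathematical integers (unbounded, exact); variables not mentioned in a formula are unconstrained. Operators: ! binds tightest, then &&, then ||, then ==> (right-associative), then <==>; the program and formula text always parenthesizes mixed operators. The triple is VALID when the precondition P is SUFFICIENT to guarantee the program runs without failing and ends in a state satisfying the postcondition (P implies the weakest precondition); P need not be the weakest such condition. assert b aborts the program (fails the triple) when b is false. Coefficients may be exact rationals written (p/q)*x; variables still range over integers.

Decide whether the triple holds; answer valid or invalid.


Working backward. After the program, the postcondition (1/3)*cnt + (3*d + 2*cnt - 6) > -6 ==> 3*q + cnt + 8 == 1 must hold; in canonical form it is (7/3)*cnt + 3*d > 0 ==> cnt + 3*q == -7.
Before assert 2*q + 2*d - 4 == 6 || q + q + 1 > -5: (2*d + 2*q == 10 || 2*q > -6) && ((7/3)*cnt + 3*d > 0 ==> cnt + 3*q == -7)
Before skip: (2*d + 2*q == 10 || 2*q > -6) && ((7/3)*cnt + 3*d > 0 ==> cnt + 3*q == -7)
Before q := 2*q + 5: (2*d + 4*q == 0 || 4*q > -16) && ((7/3)*cnt + 3*d > 0 ==> cnt + 6*q == -22)
The weakest precondition is (2*d + 4*q == 0 || 4*q > -16) && ((7/3)*cnt + 3*d > 0 ==> cnt + 6*q == -22).
Check whether (2*d + 4*q == 0 || 4*q > -19) && ((7/3)*cnt + 3*d > 0 ==> cnt + 6*q == -22) implies it.
Countermodel: at the initial state cnt = -18, d = 14, q = -4, the precondition holds but the weakest precondition fails.
Answer: invalid
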